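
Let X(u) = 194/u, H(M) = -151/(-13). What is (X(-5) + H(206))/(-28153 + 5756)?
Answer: 1767/1455805 ≈ 0.0012138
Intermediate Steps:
H(M) = 151/13 (H(M) = -151*(-1/13) = 151/13)
(X(-5) + H(206))/(-28153 + 5756) = (194/(-5) + 151/13)/(-28153 + 5756) = (194*(-1/5) + 151/13)/(-22397) = (-194/5 + 151/13)*(-1/22397) = -1767/65*(-1/22397) = 1767/1455805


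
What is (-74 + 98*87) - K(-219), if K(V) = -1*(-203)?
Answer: 8249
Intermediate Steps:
K(V) = 203
(-74 + 98*87) - K(-219) = (-74 + 98*87) - 1*203 = (-74 + 8526) - 203 = 8452 - 203 = 8249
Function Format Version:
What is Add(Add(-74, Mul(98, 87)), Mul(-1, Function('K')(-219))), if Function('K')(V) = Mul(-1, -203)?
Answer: 8249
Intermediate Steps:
Function('K')(V) = 203
Add(Add(-74, Mul(98, 87)), Mul(-1, Function('K')(-219))) = Add(Add(-74, Mul(98, 87)), Mul(-1, 203)) = Add(Add(-74, 8526), -203) = Add(8452, -203) = 8249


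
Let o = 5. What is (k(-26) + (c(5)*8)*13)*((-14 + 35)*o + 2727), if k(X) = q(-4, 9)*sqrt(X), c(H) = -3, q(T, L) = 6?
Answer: -883584 + 16992*I*sqrt(26) ≈ -8.8358e+5 + 86643.0*I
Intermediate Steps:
k(X) = 6*sqrt(X)
(k(-26) + (c(5)*8)*13)*((-14 + 35)*o + 2727) = (6*sqrt(-26) - 3*8*13)*((-14 + 35)*5 + 2727) = (6*(I*sqrt(26)) - 24*13)*(21*5 + 2727) = (6*I*sqrt(26) - 312)*(105 + 2727) = (-312 + 6*I*sqrt(26))*2832 = -883584 + 16992*I*sqrt(26)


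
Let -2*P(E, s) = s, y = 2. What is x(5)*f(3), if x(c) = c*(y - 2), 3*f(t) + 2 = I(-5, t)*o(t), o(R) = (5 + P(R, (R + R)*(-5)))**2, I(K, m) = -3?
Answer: 0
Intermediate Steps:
P(E, s) = -s/2
o(R) = (5 + 5*R)**2 (o(R) = (5 - (R + R)*(-5)/2)**2 = (5 - 2*R*(-5)/2)**2 = (5 - (-5)*R)**2 = (5 + 5*R)**2)
f(t) = -2/3 - 25*(1 + t)**2 (f(t) = -2/3 + (-75*(1 + t)**2)/3 = -2/3 - 25*(1 + t)**2)
x(c) = 0 (x(c) = c*(2 - 2) = c*0 = 0)
x(5)*f(3) = 0*(-2/3 - 25*(1 + 3)**2) = 0*(-2/3 - 25*4**2) = 0*(-2/3 - 25*16) = 0*(-2/3 - 400) = 0*(-1202/3) = 0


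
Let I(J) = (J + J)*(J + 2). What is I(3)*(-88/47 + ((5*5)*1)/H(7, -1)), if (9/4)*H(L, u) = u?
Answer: -163905/94 ≈ -1743.7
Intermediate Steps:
H(L, u) = 4*u/9
I(J) = 2*J*(2 + J) (I(J) = (2*J)*(2 + J) = 2*J*(2 + J))
I(3)*(-88/47 + ((5*5)*1)/H(7, -1)) = (2*3*(2 + 3))*(-88/47 + ((5*5)*1)/(((4/9)*(-1)))) = (2*3*5)*(-88*1/47 + (25*1)/(-4/9)) = 30*(-88/47 + 25*(-9/4)) = 30*(-88/47 - 225/4) = 30*(-10927/188) = -163905/94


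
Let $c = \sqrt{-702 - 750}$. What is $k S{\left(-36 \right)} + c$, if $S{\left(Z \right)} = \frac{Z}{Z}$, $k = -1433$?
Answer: $-1433 + 22 i \sqrt{3} \approx -1433.0 + 38.105 i$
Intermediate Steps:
$S{\left(Z \right)} = 1$
$c = 22 i \sqrt{3}$ ($c = \sqrt{-1452} = 22 i \sqrt{3} \approx 38.105 i$)
$k S{\left(-36 \right)} + c = \left(-1433\right) 1 + 22 i \sqrt{3} = -1433 + 22 i \sqrt{3}$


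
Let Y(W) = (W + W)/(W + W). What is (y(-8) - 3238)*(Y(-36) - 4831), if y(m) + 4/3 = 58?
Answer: 15365840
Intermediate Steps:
Y(W) = 1 (Y(W) = (2*W)/((2*W)) = (2*W)*(1/(2*W)) = 1)
y(m) = 170/3 (y(m) = -4/3 + 58 = 170/3)
(y(-8) - 3238)*(Y(-36) - 4831) = (170/3 - 3238)*(1 - 4831) = -9544/3*(-4830) = 15365840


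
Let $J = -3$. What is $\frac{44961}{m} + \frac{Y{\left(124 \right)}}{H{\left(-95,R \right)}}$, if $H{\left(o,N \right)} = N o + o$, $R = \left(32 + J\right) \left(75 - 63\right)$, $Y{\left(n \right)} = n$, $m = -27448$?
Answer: $- \frac{1494085507}{910038440} \approx -1.6418$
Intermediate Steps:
$R = 348$ ($R = \left(32 - 3\right) \left(75 - 63\right) = 29 \cdot 12 = 348$)
$H{\left(o,N \right)} = o + N o$
$\frac{44961}{m} + \frac{Y{\left(124 \right)}}{H{\left(-95,R \right)}} = \frac{44961}{-27448} + \frac{124}{\left(-95\right) \left(1 + 348\right)} = 44961 \left(- \frac{1}{27448}\right) + \frac{124}{\left(-95\right) 349} = - \frac{44961}{27448} + \frac{124}{-33155} = - \frac{44961}{27448} + 124 \left(- \frac{1}{33155}\right) = - \frac{44961}{27448} - \frac{124}{33155} = - \frac{1494085507}{910038440}$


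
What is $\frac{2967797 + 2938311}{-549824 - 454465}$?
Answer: $- \frac{454316}{77253} \approx -5.8809$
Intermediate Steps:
$\frac{2967797 + 2938311}{-549824 - 454465} = \frac{5906108}{-1004289} = 5906108 \left(- \frac{1}{1004289}\right) = - \frac{454316}{77253}$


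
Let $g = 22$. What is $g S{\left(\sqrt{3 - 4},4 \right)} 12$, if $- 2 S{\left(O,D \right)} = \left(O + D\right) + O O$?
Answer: $-396 - 132 i \approx -396.0 - 132.0 i$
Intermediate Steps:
$S{\left(O,D \right)} = - \frac{D}{2} - \frac{O}{2} - \frac{O^{2}}{2}$ ($S{\left(O,D \right)} = - \frac{\left(O + D\right) + O O}{2} = - \frac{\left(D + O\right) + O^{2}}{2} = - \frac{D + O + O^{2}}{2} = - \frac{D}{2} - \frac{O}{2} - \frac{O^{2}}{2}$)
$g S{\left(\sqrt{3 - 4},4 \right)} 12 = 22 \left(\left(- \frac{1}{2}\right) 4 - \frac{\sqrt{3 - 4}}{2} - \frac{\left(\sqrt{3 - 4}\right)^{2}}{2}\right) 12 = 22 \left(-2 - \frac{\sqrt{-1}}{2} - \frac{\left(\sqrt{-1}\right)^{2}}{2}\right) 12 = 22 \left(-2 - \frac{i}{2} - \frac{i^{2}}{2}\right) 12 = 22 \left(-2 - \frac{i}{2} - - \frac{1}{2}\right) 12 = 22 \left(-2 - \frac{i}{2} + \frac{1}{2}\right) 12 = 22 \left(- \frac{3}{2} - \frac{i}{2}\right) 12 = \left(-33 - 11 i\right) 12 = -396 - 132 i$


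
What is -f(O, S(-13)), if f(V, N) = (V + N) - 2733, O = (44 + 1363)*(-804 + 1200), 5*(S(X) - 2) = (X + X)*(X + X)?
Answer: -2772881/5 ≈ -5.5458e+5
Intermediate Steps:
S(X) = 2 + 4*X**2/5 (S(X) = 2 + ((X + X)*(X + X))/5 = 2 + ((2*X)*(2*X))/5 = 2 + (4*X**2)/5 = 2 + 4*X**2/5)
O = 557172 (O = 1407*396 = 557172)
f(V, N) = -2733 + N + V (f(V, N) = (N + V) - 2733 = -2733 + N + V)
-f(O, S(-13)) = -(-2733 + (2 + (4/5)*(-13)**2) + 557172) = -(-2733 + (2 + (4/5)*169) + 557172) = -(-2733 + (2 + 676/5) + 557172) = -(-2733 + 686/5 + 557172) = -1*2772881/5 = -2772881/5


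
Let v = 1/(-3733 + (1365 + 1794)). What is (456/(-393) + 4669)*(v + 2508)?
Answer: 880291181817/75194 ≈ 1.1707e+7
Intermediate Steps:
v = -1/574 (v = 1/(-3733 + 3159) = 1/(-574) = -1/574 ≈ -0.0017422)
(456/(-393) + 4669)*(v + 2508) = (456/(-393) + 4669)*(-1/574 + 2508) = (456*(-1/393) + 4669)*(1439591/574) = (-152/131 + 4669)*(1439591/574) = (611487/131)*(1439591/574) = 880291181817/75194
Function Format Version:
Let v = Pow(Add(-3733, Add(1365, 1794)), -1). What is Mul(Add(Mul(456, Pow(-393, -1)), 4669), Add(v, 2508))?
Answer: Rational(880291181817, 75194) ≈ 1.1707e+7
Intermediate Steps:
v = Rational(-1, 574) (v = Pow(Add(-3733, 3159), -1) = Pow(-574, -1) = Rational(-1, 574) ≈ -0.0017422)
Mul(Add(Mul(456, Pow(-393, -1)), 4669), Add(v, 2508)) = Mul(Add(Mul(456, Pow(-393, -1)), 4669), Add(Rational(-1, 574), 2508)) = Mul(Add(Mul(456, Rational(-1, 393)), 4669), Rational(1439591, 574)) = Mul(Add(Rational(-152, 131), 4669), Rational(1439591, 574)) = Mul(Rational(611487, 131), Rational(1439591, 574)) = Rational(880291181817, 75194)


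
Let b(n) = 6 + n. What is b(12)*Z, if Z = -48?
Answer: -864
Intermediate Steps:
b(12)*Z = (6 + 12)*(-48) = 18*(-48) = -864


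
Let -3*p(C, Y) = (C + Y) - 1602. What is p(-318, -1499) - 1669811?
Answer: -5006014/3 ≈ -1.6687e+6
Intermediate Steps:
p(C, Y) = 534 - C/3 - Y/3 (p(C, Y) = -((C + Y) - 1602)/3 = -(-1602 + C + Y)/3 = 534 - C/3 - Y/3)
p(-318, -1499) - 1669811 = (534 - ⅓*(-318) - ⅓*(-1499)) - 1669811 = (534 + 106 + 1499/3) - 1669811 = 3419/3 - 1669811 = -5006014/3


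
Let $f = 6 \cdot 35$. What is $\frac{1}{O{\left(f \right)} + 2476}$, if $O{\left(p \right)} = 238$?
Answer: $\frac{1}{2714} \approx 0.00036846$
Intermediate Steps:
$f = 210$
$\frac{1}{O{\left(f \right)} + 2476} = \frac{1}{238 + 2476} = \frac{1}{2714}$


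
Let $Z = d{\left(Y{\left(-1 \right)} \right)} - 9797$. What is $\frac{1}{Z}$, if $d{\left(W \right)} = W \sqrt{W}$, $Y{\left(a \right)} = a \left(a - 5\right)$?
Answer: $- \frac{9797}{95980993} - \frac{6 \sqrt{6}}{95980993} \approx -0.00010223$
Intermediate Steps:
$Y{\left(a \right)} = a \left(-5 + a\right)$
$d{\left(W \right)} = W^{\frac{3}{2}}$
$Z = -9797 + 6 \sqrt{6}$ ($Z = \left(- (-5 - 1)\right)^{\frac{3}{2}} - 9797 = \left(\left(-1\right) \left(-6\right)\right)^{\frac{3}{2}} - 9797 = 6^{\frac{3}{2}} - 9797 = 6 \sqrt{6} - 9797 = -9797 + 6 \sqrt{6} \approx -9782.3$)
$\frac{1}{Z} = \frac{1}{-9797 + 6 \sqrt{6}}$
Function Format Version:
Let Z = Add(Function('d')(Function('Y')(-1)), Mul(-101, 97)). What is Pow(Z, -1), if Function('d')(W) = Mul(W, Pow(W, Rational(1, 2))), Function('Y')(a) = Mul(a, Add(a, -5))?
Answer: Add(Rational(-9797, 95980993), Mul(Rational(-6, 95980993), Pow(6, Rational(1, 2)))) ≈ -0.00010223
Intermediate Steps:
Function('Y')(a) = Mul(a, Add(-5, a))
Function('d')(W) = Pow(W, Rational(3, 2))
Z = Add(-9797, Mul(6, Pow(6, Rational(1, 2)))) (Z = Add(Pow(Mul(-1, Add(-5, -1)), Rational(3, 2)), Mul(-101, 97)) = Add(Pow(Mul(-1, -6), Rational(3, 2)), -9797) = Add(Pow(6, Rational(3, 2)), -9797) = Add(Mul(6, Pow(6, Rational(1, 2))), -9797) = Add(-9797, Mul(6, Pow(6, Rational(1, 2)))) ≈ -9782.3)
Pow(Z, -1) = Pow(Add(-9797, Mul(6, Pow(6, Rational(1, 2)))), -1)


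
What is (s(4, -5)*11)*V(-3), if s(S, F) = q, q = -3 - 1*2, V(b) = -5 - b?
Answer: 110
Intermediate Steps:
q = -5 (q = -3 - 2 = -5)
s(S, F) = -5
(s(4, -5)*11)*V(-3) = (-5*11)*(-5 - 1*(-3)) = -55*(-5 + 3) = -55*(-2) = 110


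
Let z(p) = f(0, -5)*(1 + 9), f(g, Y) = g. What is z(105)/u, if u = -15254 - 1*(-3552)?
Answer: 0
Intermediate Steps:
u = -11702 (u = -15254 + 3552 = -11702)
z(p) = 0 (z(p) = 0*(1 + 9) = 0*10 = 0)
z(105)/u = 0/(-11702) = 0*(-1/11702) = 0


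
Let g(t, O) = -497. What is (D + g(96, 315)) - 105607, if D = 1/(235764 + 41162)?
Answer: -29382956303/276926 ≈ -1.0610e+5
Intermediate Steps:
D = 1/276926 ≈ 3.6111e-6
(D + g(96, 315)) - 105607 = (1/276926 - 497) - 105607 = -137632221/276926 - 105607 = -29382956303/276926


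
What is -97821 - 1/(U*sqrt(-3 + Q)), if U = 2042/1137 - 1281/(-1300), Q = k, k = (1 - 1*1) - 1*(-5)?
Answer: -97821 - 739050*sqrt(2)/4111097 ≈ -97821.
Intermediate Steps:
k = 5 (k = (1 - 1) + 5 = 0 + 5 = 5)
Q = 5
U = 4111097/1478100 (U = 2042*(1/1137) - 1281*(-1/1300) = 2042/1137 + 1281/1300 = 4111097/1478100 ≈ 2.7813)
-97821 - 1/(U*sqrt(-3 + Q)) = -97821 - 1/(4111097*sqrt(-3 + 5)/1478100) = -97821 - 1/(4111097*sqrt(2)/1478100) = -97821 - 739050*sqrt(2)/4111097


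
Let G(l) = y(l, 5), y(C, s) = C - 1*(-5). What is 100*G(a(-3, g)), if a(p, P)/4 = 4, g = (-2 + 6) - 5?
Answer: 2100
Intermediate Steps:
g = -1 (g = 4 - 5 = -1)
a(p, P) = 16 (a(p, P) = 4*4 = 16)
y(C, s) = 5 + C (y(C, s) = C + 5 = 5 + C)
G(l) = 5 + l
100*G(a(-3, g)) = 100*(5 + 16) = 100*21 = 2100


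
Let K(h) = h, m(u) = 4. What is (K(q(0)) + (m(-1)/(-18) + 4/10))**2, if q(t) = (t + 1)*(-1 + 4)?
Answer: 20449/2025 ≈ 10.098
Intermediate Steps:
q(t) = 3 + 3*t (q(t) = (1 + t)*3 = 3 + 3*t)
(K(q(0)) + (m(-1)/(-18) + 4/10))**2 = ((3 + 3*0) + (4/(-18) + 4/10))**2 = ((3 + 0) + (4*(-1/18) + 4*(1/10)))**2 = (3 + (-2/9 + 2/5))**2 = (3 + 8/45)**2 = (143/45)**2 = 20449/2025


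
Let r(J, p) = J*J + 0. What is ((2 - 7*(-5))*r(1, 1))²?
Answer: 1369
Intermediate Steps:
r(J, p) = J² (r(J, p) = J² + 0 = J²)
((2 - 7*(-5))*r(1, 1))² = ((2 - 7*(-5))*1²)² = ((2 + 35)*1)² = (37*1)² = 37² = 1369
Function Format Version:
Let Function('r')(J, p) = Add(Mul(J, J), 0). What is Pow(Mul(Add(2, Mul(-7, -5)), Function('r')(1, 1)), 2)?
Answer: 1369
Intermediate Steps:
Function('r')(J, p) = Pow(J, 2) (Function('r')(J, p) = Add(Pow(J, 2), 0) = Pow(J, 2))
Pow(Mul(Add(2, Mul(-7, -5)), Function('r')(1, 1)), 2) = Pow(Mul(Add(2, Mul(-7, -5)), Pow(1, 2)), 2) = Pow(Mul(Add(2, 35), 1), 2) = Pow(Mul(37, 1), 2) = Pow(37, 2) = 1369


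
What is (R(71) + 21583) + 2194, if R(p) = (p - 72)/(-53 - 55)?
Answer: 2567917/108 ≈ 23777.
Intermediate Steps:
R(p) = 2/3 - p/108 (R(p) = (-72 + p)/(-108) = (-72 + p)*(-1/108) = 2/3 - p/108)
(R(71) + 21583) + 2194 = ((2/3 - 1/108*71) + 21583) + 2194 = ((2/3 - 71/108) + 21583) + 2194 = (1/108 + 21583) + 2194 = 2330965/108 + 2194 = 2567917/108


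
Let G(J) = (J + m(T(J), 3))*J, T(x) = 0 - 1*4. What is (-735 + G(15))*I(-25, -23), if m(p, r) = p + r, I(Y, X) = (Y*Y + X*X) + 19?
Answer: -615825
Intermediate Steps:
T(x) = -4 (T(x) = 0 - 4 = -4)
I(Y, X) = 19 + X² + Y² (I(Y, X) = (Y² + X²) + 19 = (X² + Y²) + 19 = 19 + X² + Y²)
G(J) = J*(-1 + J) (G(J) = (J + (-4 + 3))*J = (J - 1)*J = (-1 + J)*J = J*(-1 + J))
(-735 + G(15))*I(-25, -23) = (-735 + 15*(-1 + 15))*(19 + (-23)² + (-25)²) = (-735 + 15*14)*(19 + 529 + 625) = (-735 + 210)*1173 = -525*1173 = -615825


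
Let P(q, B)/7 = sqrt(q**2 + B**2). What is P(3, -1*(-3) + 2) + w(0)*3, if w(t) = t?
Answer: 7*sqrt(34) ≈ 40.817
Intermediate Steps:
P(q, B) = 7*sqrt(B**2 + q**2) (P(q, B) = 7*sqrt(q**2 + B**2) = 7*sqrt(B**2 + q**2))
P(3, -1*(-3) + 2) + w(0)*3 = 7*sqrt((-1*(-3) + 2)**2 + 3**2) + 0*3 = 7*sqrt((3 + 2)**2 + 9) + 0 = 7*sqrt(5**2 + 9) + 0 = 7*sqrt(25 + 9) + 0 = 7*sqrt(34) + 0 = 7*sqrt(34)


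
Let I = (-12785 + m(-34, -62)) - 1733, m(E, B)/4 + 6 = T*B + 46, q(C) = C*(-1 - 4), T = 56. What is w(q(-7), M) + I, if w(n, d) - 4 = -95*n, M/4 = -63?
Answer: -31567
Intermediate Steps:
M = -252 (M = 4*(-63) = -252)
q(C) = -5*C (q(C) = C*(-5) = -5*C)
w(n, d) = 4 - 95*n
m(E, B) = 160 + 224*B (m(E, B) = -24 + 4*(56*B + 46) = -24 + 4*(46 + 56*B) = -24 + (184 + 224*B) = 160 + 224*B)
I = -28246 (I = (-12785 + (160 + 224*(-62))) - 1733 = (-12785 + (160 - 13888)) - 1733 = (-12785 - 13728) - 1733 = -26513 - 1733 = -28246)
w(q(-7), M) + I = (4 - (-475)*(-7)) - 28246 = (4 - 95*35) - 28246 = (4 - 3325) - 28246 = -3321 - 28246 = -31567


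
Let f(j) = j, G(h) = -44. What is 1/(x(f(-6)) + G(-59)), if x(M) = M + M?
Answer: -1/56 ≈ -0.017857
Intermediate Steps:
x(M) = 2*M
1/(x(f(-6)) + G(-59)) = 1/(2*(-6) - 44) = 1/(-12 - 44) = 1/(-56) = -1/56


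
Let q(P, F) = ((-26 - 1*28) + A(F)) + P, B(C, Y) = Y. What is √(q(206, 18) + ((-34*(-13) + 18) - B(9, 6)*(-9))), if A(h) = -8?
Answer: √658 ≈ 25.652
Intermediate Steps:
q(P, F) = -62 + P (q(P, F) = ((-26 - 1*28) - 8) + P = ((-26 - 28) - 8) + P = (-54 - 8) + P = -62 + P)
√(q(206, 18) + ((-34*(-13) + 18) - B(9, 6)*(-9))) = √((-62 + 206) + ((-34*(-13) + 18) - 6*(-9))) = √(144 + ((442 + 18) - 1*(-54))) = √(144 + (460 + 54)) = √(144 + 514) = √658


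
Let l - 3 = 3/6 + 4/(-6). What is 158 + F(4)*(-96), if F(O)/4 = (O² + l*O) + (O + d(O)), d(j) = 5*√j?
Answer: -15714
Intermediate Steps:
l = 17/6 (l = 3 + (3/6 + 4/(-6)) = 3 + (3*(⅙) + 4*(-⅙)) = 3 + (½ - ⅔) = 3 - ⅙ = 17/6 ≈ 2.8333)
F(O) = 4*O² + 20*√O + 46*O/3 (F(O) = 4*((O² + 17*O/6) + (O + 5*√O)) = 4*(O² + 5*√O + 23*O/6) = 4*O² + 20*√O + 46*O/3)
158 + F(4)*(-96) = 158 + (4*4² + 20*√4 + (46/3)*4)*(-96) = 158 + (4*16 + 20*2 + 184/3)*(-96) = 158 + (64 + 40 + 184/3)*(-96) = 158 + (496/3)*(-96) = 158 - 15872 = -15714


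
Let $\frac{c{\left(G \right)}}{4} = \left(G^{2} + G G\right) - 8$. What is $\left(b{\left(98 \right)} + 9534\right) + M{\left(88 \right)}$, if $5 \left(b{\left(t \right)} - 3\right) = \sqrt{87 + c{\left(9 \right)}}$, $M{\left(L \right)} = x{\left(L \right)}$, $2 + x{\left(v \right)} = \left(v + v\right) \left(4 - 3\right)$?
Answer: $9711 + \frac{\sqrt{703}}{5} \approx 9716.3$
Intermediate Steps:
$x{\left(v \right)} = -2 + 2 v$ ($x{\left(v \right)} = -2 + \left(v + v\right) \left(4 - 3\right) = -2 + 2 v 1 = -2 + 2 v$)
$M{\left(L \right)} = -2 + 2 L$
$c{\left(G \right)} = -32 + 8 G^{2}$ ($c{\left(G \right)} = 4 \left(\left(G^{2} + G G\right) - 8\right) = 4 \left(\left(G^{2} + G^{2}\right) - 8\right) = 4 \left(2 G^{2} - 8\right) = 4 \left(-8 + 2 G^{2}\right) = -32 + 8 G^{2}$)
$b{\left(t \right)} = 3 + \frac{\sqrt{703}}{5}$ ($b{\left(t \right)} = 3 + \frac{\sqrt{87 - \left(32 - 8 \cdot 9^{2}\right)}}{5} = 3 + \frac{\sqrt{87 + \left(-32 + 8 \cdot 81\right)}}{5} = 3 + \frac{\sqrt{87 + \left(-32 + 648\right)}}{5} = 3 + \frac{\sqrt{87 + 616}}{5} = 3 + \frac{\sqrt{703}}{5}$)
$\left(b{\left(98 \right)} + 9534\right) + M{\left(88 \right)} = \left(\left(3 + \frac{\sqrt{703}}{5}\right) + 9534\right) + \left(-2 + 2 \cdot 88\right) = \left(9537 + \frac{\sqrt{703}}{5}\right) + \left(-2 + 176\right) = \left(9537 + \frac{\sqrt{703}}{5}\right) + 174 = 9711 + \frac{\sqrt{703}}{5}$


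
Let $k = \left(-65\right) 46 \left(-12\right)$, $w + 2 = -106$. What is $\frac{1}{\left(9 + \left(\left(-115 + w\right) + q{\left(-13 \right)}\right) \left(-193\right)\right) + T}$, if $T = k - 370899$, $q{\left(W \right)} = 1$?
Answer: $- \frac{1}{292164} \approx -3.4227 \cdot 10^{-6}$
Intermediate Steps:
$w = -108$ ($w = -2 - 106 = -108$)
$k = 35880$ ($k = \left(-2990\right) \left(-12\right) = 35880$)
$T = -335019$ ($T = 35880 - 370899 = -335019$)
$\frac{1}{\left(9 + \left(\left(-115 + w\right) + q{\left(-13 \right)}\right) \left(-193\right)\right) + T} = \frac{1}{\left(9 + \left(\left(-115 - 108\right) + 1\right) \left(-193\right)\right) - 335019} = \frac{1}{\left(9 + \left(-223 + 1\right) \left(-193\right)\right) - 335019} = \frac{1}{\left(9 - -42846\right) - 335019} = \frac{1}{\left(9 + 42846\right) - 335019} = \frac{1}{42855 - 335019} = \frac{1}{-292164} = - \frac{1}{292164}$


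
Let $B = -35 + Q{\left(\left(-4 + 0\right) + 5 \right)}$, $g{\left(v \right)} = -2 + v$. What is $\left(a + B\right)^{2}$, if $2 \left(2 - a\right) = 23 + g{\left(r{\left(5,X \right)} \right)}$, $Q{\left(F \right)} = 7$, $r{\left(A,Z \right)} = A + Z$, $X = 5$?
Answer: $\frac{6889}{4} \approx 1722.3$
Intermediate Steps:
$a = - \frac{27}{2}$ ($a = 2 - \frac{23 + \left(-2 + \left(5 + 5\right)\right)}{2} = 2 - \frac{23 + \left(-2 + 10\right)}{2} = 2 - \frac{23 + 8}{2} = 2 - \frac{31}{2} = - \frac{27}{2} \approx -13.5$)
$B = -28$ ($B = -35 + 7 = -28$)
$\left(a + B\right)^{2} = \left(- \frac{27}{2} - 28\right)^{2} = \left(- \frac{83}{2}\right)^{2} = \frac{6889}{4}$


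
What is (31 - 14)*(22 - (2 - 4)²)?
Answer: 306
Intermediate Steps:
(31 - 14)*(22 - (2 - 4)²) = 17*(22 - 1*(-2)²) = 17*(22 - 1*4) = 17*(22 - 4) = 17*18 = 306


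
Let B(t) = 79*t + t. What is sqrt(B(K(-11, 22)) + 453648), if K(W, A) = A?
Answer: 4*sqrt(28463) ≈ 674.84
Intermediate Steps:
B(t) = 80*t
sqrt(B(K(-11, 22)) + 453648) = sqrt(80*22 + 453648) = sqrt(1760 + 453648) = sqrt(455408) = 4*sqrt(28463)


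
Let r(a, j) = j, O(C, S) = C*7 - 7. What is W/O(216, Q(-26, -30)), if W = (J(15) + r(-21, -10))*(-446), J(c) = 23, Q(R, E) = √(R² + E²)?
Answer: -5798/1505 ≈ -3.8525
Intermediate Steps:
Q(R, E) = √(E² + R²)
O(C, S) = -7 + 7*C (O(C, S) = 7*C - 7 = -7 + 7*C)
W = -5798 (W = (23 - 10)*(-446) = 13*(-446) = -5798)
W/O(216, Q(-26, -30)) = -5798/(-7 + 7*216) = -5798/(-7 + 1512) = -5798/1505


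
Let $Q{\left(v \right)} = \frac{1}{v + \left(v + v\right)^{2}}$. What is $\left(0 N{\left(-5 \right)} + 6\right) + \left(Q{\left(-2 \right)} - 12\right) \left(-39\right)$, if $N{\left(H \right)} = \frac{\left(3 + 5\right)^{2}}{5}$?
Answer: $\frac{6597}{14} \approx 471.21$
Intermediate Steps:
$Q{\left(v \right)} = \frac{1}{v + 4 v^{2}}$ ($Q{\left(v \right)} = \frac{1}{v + \left(2 v\right)^{2}} = \frac{1}{v + 4 v^{2}}$)
$N{\left(H \right)} = \frac{64}{5}$ ($N{\left(H \right)} = 8^{2} \cdot \frac{1}{5} = 64 \cdot \frac{1}{5} = \frac{64}{5}$)
$\left(0 N{\left(-5 \right)} + 6\right) + \left(Q{\left(-2 \right)} - 12\right) \left(-39\right) = \left(0 \cdot \frac{64}{5} + 6\right) + \left(\frac{1}{\left(-2\right) \left(1 + 4 \left(-2\right)\right)} - 12\right) \left(-39\right) = \left(0 + 6\right) + \left(- \frac{1}{2 \left(1 - 8\right)} - 12\right) \left(-39\right) = 6 + \left(- \frac{1}{2 \left(-7\right)} - 12\right) \left(-39\right) = 6 + \left(\left(- \frac{1}{2}\right) \left(- \frac{1}{7}\right) - 12\right) \left(-39\right) = 6 + \left(\frac{1}{14} - 12\right) \left(-39\right) = 6 - - \frac{6513}{14} = 6 + \frac{6513}{14} = \frac{6597}{14}$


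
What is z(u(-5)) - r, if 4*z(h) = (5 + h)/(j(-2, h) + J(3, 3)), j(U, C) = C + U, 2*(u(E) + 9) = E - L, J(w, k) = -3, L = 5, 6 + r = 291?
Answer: -21651/76 ≈ -284.88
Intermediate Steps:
r = 285 (r = -6 + 291 = 285)
u(E) = -23/2 + E/2 (u(E) = -9 + (E - 1*5)/2 = -9 + (E - 5)/2 = -9 + (-5 + E)/2 = -9 + (-5/2 + E/2) = -23/2 + E/2)
z(h) = (5 + h)/(4*(-5 + h)) (z(h) = ((5 + h)/((h - 2) - 3))/4 = ((5 + h)/((-2 + h) - 3))/4 = ((5 + h)/(-5 + h))/4 = (5 + h)/(4*(-5 + h)))
z(u(-5)) - r = (5 + (-23/2 + (½)*(-5)))/(4*(-5 + (-23/2 + (½)*(-5)))) - 1*285 = (5 + (-23/2 - 5/2))/(4*(-5 + (-23/2 - 5/2))) - 285 = (5 - 14)/(4*(-5 - 14)) - 285 = (¼)*(-9)/(-19) - 285 = (¼)*(-1/19)*(-9) - 285 = 9/76 - 285 = -21651/76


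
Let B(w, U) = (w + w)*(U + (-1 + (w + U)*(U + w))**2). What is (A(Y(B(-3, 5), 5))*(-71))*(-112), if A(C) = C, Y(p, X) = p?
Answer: -667968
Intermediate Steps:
B(w, U) = 2*w*(U + (-1 + (U + w)**2)**2) (B(w, U) = (2*w)*(U + (-1 + (U + w)*(U + w))**2) = (2*w)*(U + (-1 + (U + w)**2)**2) = 2*w*(U + (-1 + (U + w)**2)**2))
(A(Y(B(-3, 5), 5))*(-71))*(-112) = ((2*(-3)*(5 + (-1 + (5 - 3)**2)**2))*(-71))*(-112) = ((2*(-3)*(5 + (-1 + 2**2)**2))*(-71))*(-112) = ((2*(-3)*(5 + (-1 + 4)**2))*(-71))*(-112) = ((2*(-3)*(5 + 3**2))*(-71))*(-112) = ((2*(-3)*(5 + 9))*(-71))*(-112) = ((2*(-3)*14)*(-71))*(-112) = -84*(-71)*(-112) = 5964*(-112) = -667968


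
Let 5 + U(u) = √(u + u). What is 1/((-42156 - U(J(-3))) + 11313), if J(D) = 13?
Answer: -15419/475491109 + √26/950982218 ≈ -3.2422e-5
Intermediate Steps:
U(u) = -5 + √2*√u (U(u) = -5 + √(u + u) = -5 + √(2*u) = -5 + √2*√u)
1/((-42156 - U(J(-3))) + 11313) = 1/((-42156 - (-5 + √2*√13)) + 11313) = 1/((-42156 - (-5 + √26)) + 11313) = 1/((-42156 + (5 - √26)) + 11313) = 1/((-42151 - √26) + 11313) = 1/(-30838 - √26)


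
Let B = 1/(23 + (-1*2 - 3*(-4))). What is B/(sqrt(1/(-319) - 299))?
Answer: -I*sqrt(3380762)/1049202 ≈ -0.0017525*I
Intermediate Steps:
B = 1/33 (B = 1/(23 + (-2 + 12)) = 1/(23 + 10) = 1/33 ≈ 0.030303)
B/(sqrt(1/(-319) - 299)) = (1/33)/sqrt(1/(-319) - 299) = (1/33)/sqrt(-1/319 - 299) = (1/33)/sqrt(-95382/319) = (1/33)/(3*I*sqrt(3380762)/319) = -I*sqrt(3380762)/31794*(1/33) = -I*sqrt(3380762)/1049202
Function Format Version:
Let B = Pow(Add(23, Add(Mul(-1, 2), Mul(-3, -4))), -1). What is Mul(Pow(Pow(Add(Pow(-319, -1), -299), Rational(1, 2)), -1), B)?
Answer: Mul(Rational(-1, 1049202), I, Pow(3380762, Rational(1, 2))) ≈ Mul(-0.0017525, I)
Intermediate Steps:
B = Rational(1, 33) (B = Pow(Add(23, Add(-2, 12)), -1) = Pow(Add(23, 10), -1) = Pow(33, -1) = Rational(1, 33) ≈ 0.030303)
Mul(Pow(Pow(Add(Pow(-319, -1), -299), Rational(1, 2)), -1), B) = Mul(Pow(Pow(Add(Pow(-319, -1), -299), Rational(1, 2)), -1), Rational(1, 33)) = Mul(Pow(Pow(Add(Rational(-1, 319), -299), Rational(1, 2)), -1), Rational(1, 33)) = Mul(Pow(Pow(Rational(-95382, 319), Rational(1, 2)), -1), Rational(1, 33)) = Mul(Pow(Mul(Rational(3, 319), I, Pow(3380762, Rational(1, 2))), -1), Rational(1, 33)) = Mul(Mul(Rational(-1, 31794), I, Pow(3380762, Rational(1, 2))), Rational(1, 33)) = Mul(Rational(-1, 1049202), I, Pow(3380762, Rational(1, 2)))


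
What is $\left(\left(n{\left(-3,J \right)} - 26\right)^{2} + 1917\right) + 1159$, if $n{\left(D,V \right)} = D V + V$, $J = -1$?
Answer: $3652$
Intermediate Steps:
$n{\left(D,V \right)} = V + D V$
$\left(\left(n{\left(-3,J \right)} - 26\right)^{2} + 1917\right) + 1159 = \left(\left(- (1 - 3) - 26\right)^{2} + 1917\right) + 1159 = \left(\left(\left(-1\right) \left(-2\right) - 26\right)^{2} + 1917\right) + 1159 = \left(\left(2 - 26\right)^{2} + 1917\right) + 1159 = \left(\left(-24\right)^{2} + 1917\right) + 1159 = \left(576 + 1917\right) + 1159 = 2493 + 1159 = 3652$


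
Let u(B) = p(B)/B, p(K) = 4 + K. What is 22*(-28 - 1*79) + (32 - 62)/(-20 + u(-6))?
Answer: -138796/59 ≈ -2352.5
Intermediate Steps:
u(B) = (4 + B)/B
22*(-28 - 1*79) + (32 - 62)/(-20 + u(-6)) = 22*(-28 - 1*79) + (32 - 62)/(-20 + (4 - 6)/(-6)) = 22*(-28 - 79) - 30/(-20 - 1/6*(-2)) = 22*(-107) - 30/(-20 + 1/3) = -2354 - 30/(-59/3) = -2354 - 30*(-3/59) = -2354 + 90/59 = -138796/59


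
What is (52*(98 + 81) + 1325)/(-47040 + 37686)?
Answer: -10633/9354 ≈ -1.1367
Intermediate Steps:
(52*(98 + 81) + 1325)/(-47040 + 37686) = (52*179 + 1325)/(-9354) = (9308 + 1325)*(-1/9354) = 10633*(-1/9354) = -10633/9354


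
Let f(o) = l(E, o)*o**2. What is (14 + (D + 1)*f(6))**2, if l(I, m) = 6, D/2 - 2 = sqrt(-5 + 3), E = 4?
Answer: 823588 + 945216*I*sqrt(2) ≈ 8.2359e+5 + 1.3367e+6*I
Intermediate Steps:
D = 4 + 2*I*sqrt(2) (D = 4 + 2*sqrt(-5 + 3) = 4 + 2*sqrt(-2) = 4 + 2*(I*sqrt(2)) = 4 + 2*I*sqrt(2) ≈ 4.0 + 2.8284*I)
f(o) = 6*o**2
(14 + (D + 1)*f(6))**2 = (14 + ((4 + 2*I*sqrt(2)) + 1)*(6*6**2))**2 = (14 + (5 + 2*I*sqrt(2))*(6*36))**2 = (14 + (5 + 2*I*sqrt(2))*216)**2 = (14 + (1080 + 432*I*sqrt(2)))**2 = (1094 + 432*I*sqrt(2))**2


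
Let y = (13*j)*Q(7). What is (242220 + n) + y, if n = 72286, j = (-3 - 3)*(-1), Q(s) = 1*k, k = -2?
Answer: 314350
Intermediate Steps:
Q(s) = -2 (Q(s) = 1*(-2) = -2)
j = 6 (j = -6*(-1) = 6)
y = -156 (y = (13*6)*(-2) = 78*(-2) = -156)
(242220 + n) + y = (242220 + 72286) - 156 = 314506 - 156 = 314350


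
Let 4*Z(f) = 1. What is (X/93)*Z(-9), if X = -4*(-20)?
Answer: 20/93 ≈ 0.21505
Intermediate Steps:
Z(f) = ¼ (Z(f) = (¼)*1 = ¼)
X = 80
(X/93)*Z(-9) = (80/93)*(¼) = 20/93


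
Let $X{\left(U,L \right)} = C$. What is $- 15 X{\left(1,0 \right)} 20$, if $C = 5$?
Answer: $-1500$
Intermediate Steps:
$X{\left(U,L \right)} = 5$
$- 15 X{\left(1,0 \right)} 20 = \left(-15\right) 5 \cdot 20 = \left(-75\right) 20 = -1500$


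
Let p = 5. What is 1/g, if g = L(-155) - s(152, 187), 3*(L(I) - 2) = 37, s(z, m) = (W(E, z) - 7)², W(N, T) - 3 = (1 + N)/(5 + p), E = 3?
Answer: 75/103 ≈ 0.72816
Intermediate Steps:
W(N, T) = 31/10 + N/10 (W(N, T) = 3 + (1 + N)/(5 + 5) = 3 + (1 + N)/10 = 3 + (1 + N)*(⅒) = 3 + (⅒ + N/10) = 31/10 + N/10)
s(z, m) = 324/25 (s(z, m) = ((31/10 + (⅒)*3) - 7)² = ((31/10 + 3/10) - 7)² = (17/5 - 7)² = (-18/5)² = 324/25)
L(I) = 43/3 (L(I) = 2 + (⅓)*37 = 2 + 37/3 = 43/3)
g = 103/75 (g = 43/3 - 1*324/25 = 43/3 - 324/25 = 103/75 ≈ 1.3733)
1/g = 1/(103/75) = 75/103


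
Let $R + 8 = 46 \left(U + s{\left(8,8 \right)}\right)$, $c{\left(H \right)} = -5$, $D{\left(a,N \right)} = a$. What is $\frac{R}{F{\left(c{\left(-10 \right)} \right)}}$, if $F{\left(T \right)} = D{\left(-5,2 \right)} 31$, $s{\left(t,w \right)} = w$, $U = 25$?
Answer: $- \frac{302}{31} \approx -9.7419$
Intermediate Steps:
$F{\left(T \right)} = -155$ ($F{\left(T \right)} = \left(-5\right) 31 = -155$)
$R = 1510$ ($R = -8 + 46 \left(25 + 8\right) = -8 + 46 \cdot 33 = -8 + 1518 = 1510$)
$\frac{R}{F{\left(c{\left(-10 \right)} \right)}} = \frac{1510}{-155} = 1510 \left(- \frac{1}{155}\right) = - \frac{302}{31}$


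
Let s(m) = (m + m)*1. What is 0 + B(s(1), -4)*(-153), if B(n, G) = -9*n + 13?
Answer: 765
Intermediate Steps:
s(m) = 2*m (s(m) = (2*m)*1 = 2*m)
B(n, G) = 13 - 9*n
0 + B(s(1), -4)*(-153) = 0 + (13 - 18)*(-153) = 0 - 5*(-153) = 0 + 765 = 765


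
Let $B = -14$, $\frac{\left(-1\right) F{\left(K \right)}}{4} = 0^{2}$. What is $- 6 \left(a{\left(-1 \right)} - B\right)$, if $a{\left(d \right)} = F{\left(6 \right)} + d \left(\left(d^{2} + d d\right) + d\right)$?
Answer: $-78$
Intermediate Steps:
$F{\left(K \right)} = 0$ ($F{\left(K \right)} = - 4 \cdot 0^{2} = \left(-4\right) 0 = 0$)
$a{\left(d \right)} = d \left(d + 2 d^{2}\right)$ ($a{\left(d \right)} = 0 + d \left(\left(d^{2} + d d\right) + d\right) = 0 + d \left(\left(d^{2} + d^{2}\right) + d\right) = 0 + d \left(2 d^{2} + d\right) = 0 + d \left(d + 2 d^{2}\right) = d \left(d + 2 d^{2}\right)$)
$- 6 \left(a{\left(-1 \right)} - B\right) = - 6 \left(\left(-1\right)^{2} \left(1 + 2 \left(-1\right)\right) - -14\right) = - 6 \left(1 \left(1 - 2\right) + 14\right) = - 6 \left(1 \left(-1\right) + 14\right) = - 6 \left(-1 + 14\right) = \left(-6\right) 13 = -78$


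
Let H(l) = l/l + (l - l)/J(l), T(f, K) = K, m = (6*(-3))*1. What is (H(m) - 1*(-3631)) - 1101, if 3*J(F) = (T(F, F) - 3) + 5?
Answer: 2531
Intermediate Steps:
m = -18 (m = -18*1 = -18)
J(F) = 2/3 + F/3 (J(F) = ((F - 3) + 5)/3 = ((-3 + F) + 5)/3 = (2 + F)/3 = 2/3 + F/3)
H(l) = 1 (H(l) = l/l + (l - l)/(2/3 + l/3) = 1 + 0/(2/3 + l/3) = 1 + 0 = 1)
(H(m) - 1*(-3631)) - 1101 = (1 - 1*(-3631)) - 1101 = (1 + 3631) - 1101 = 3632 - 1101 = 2531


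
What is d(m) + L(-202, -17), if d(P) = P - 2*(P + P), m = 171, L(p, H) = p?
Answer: -715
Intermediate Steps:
d(P) = -3*P (d(P) = P - 4*P = -3*P)
d(m) + L(-202, -17) = -3*171 - 202 = -513 - 202 = -715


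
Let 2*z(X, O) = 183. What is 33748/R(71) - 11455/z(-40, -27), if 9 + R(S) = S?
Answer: 2377732/5673 ≈ 419.13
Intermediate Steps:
R(S) = -9 + S
z(X, O) = 183/2 (z(X, O) = (½)*183 = 183/2)
33748/R(71) - 11455/z(-40, -27) = 33748/(-9 + 71) - 11455/183/2 = 33748/62 - 11455*2/183 = 33748*(1/62) - 22910/183 = 16874/31 - 22910/183 = 2377732/5673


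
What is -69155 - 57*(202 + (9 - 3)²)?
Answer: -82721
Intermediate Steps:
-69155 - 57*(202 + (9 - 3)²) = -69155 - 57*(202 + 6²) = -69155 - 57*(202 + 36) = -69155 - 57*238 = -69155 - 13566 = -82721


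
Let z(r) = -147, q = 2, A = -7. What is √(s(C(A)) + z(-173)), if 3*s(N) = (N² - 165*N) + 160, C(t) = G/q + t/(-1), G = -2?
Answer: I*√3705/3 ≈ 20.29*I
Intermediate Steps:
C(t) = -1 - t (C(t) = -2/2 + t/(-1) = -2*½ + t*(-1) = -1 - t)
s(N) = 160/3 - 55*N + N²/3 (s(N) = ((N² - 165*N) + 160)/3 = (160 + N² - 165*N)/3 = 160/3 - 55*N + N²/3)
√(s(C(A)) + z(-173)) = √((160/3 - 55*(-1 - 1*(-7)) + (-1 - 1*(-7))²/3) - 147) = √((160/3 - 55*(-1 + 7) + (-1 + 7)²/3) - 147) = √((160/3 - 55*6 + (⅓)*6²) - 147) = √((160/3 - 330 + (⅓)*36) - 147) = √((160/3 - 330 + 12) - 147) = √(-794/3 - 147) = √(-1235/3) = I*√3705/3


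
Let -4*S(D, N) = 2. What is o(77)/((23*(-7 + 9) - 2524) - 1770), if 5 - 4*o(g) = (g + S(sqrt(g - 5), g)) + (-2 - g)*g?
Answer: -12023/33984 ≈ -0.35378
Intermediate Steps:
S(D, N) = -1/2 (S(D, N) = -1/4*2 = -1/2)
o(g) = 11/8 - g/4 - g*(-2 - g)/4 (o(g) = 5/4 - ((g - 1/2) + (-2 - g)*g)/4 = 5/4 - ((-1/2 + g) + g*(-2 - g))/4 = 5/4 - (-1/2 + g + g*(-2 - g))/4 = 5/4 + (1/8 - g/4 - g*(-2 - g)/4) = 11/8 - g/4 - g*(-2 - g)/4)
o(77)/((23*(-7 + 9) - 2524) - 1770) = (11/8 + (1/4)*77 + (1/4)*77**2)/((23*(-7 + 9) - 2524) - 1770) = (11/8 + 77/4 + (1/4)*5929)/((23*2 - 2524) - 1770) = (11/8 + 77/4 + 5929/4)/((46 - 2524) - 1770) = 12023/(8*(-2478 - 1770)) = (12023/8)/(-4248) = (12023/8)*(-1/4248) = -12023/33984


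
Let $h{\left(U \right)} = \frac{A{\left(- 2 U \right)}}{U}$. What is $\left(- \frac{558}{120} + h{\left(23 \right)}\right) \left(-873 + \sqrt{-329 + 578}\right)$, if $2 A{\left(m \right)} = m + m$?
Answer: $\frac{116109}{20} - \frac{133 \sqrt{249}}{20} \approx 5700.5$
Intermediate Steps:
$A{\left(m \right)} = m$ ($A{\left(m \right)} = \frac{m + m}{2} = \frac{2 m}{2} = m$)
$h{\left(U \right)} = -2$ ($h{\left(U \right)} = \frac{\left(-2\right) U}{U} = -2$)
$\left(- \frac{558}{120} + h{\left(23 \right)}\right) \left(-873 + \sqrt{-329 + 578}\right) = \left(- \frac{558}{120} - 2\right) \left(-873 + \sqrt{-329 + 578}\right) = \left(\left(-558\right) \frac{1}{120} - 2\right) \left(-873 + \sqrt{249}\right) = \left(- \frac{93}{20} - 2\right) \left(-873 + \sqrt{249}\right) = - \frac{133 \left(-873 + \sqrt{249}\right)}{20} = \frac{116109}{20} - \frac{133 \sqrt{249}}{20}$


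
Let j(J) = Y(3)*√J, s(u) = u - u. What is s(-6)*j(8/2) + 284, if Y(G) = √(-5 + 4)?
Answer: 284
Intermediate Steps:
s(u) = 0
Y(G) = I (Y(G) = √(-1) = I)
j(J) = I*√J
s(-6)*j(8/2) + 284 = 0*(I*√(8/2)) + 284 = 0*(I*√(8*(½))) + 284 = 0*(I*√4) + 284 = 0*(I*2) + 284 = 0*(2*I) + 284 = 0 + 284 = 284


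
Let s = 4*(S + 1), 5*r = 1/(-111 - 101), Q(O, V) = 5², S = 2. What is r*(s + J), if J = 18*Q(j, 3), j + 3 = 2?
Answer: -231/530 ≈ -0.43585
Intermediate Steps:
j = -1 (j = -3 + 2 = -1)
Q(O, V) = 25
J = 450 (J = 18*25 = 450)
r = -1/1060 (r = 1/(5*(-111 - 101)) = (⅕)/(-212) = (⅕)*(-1/212) = -1/1060 ≈ -0.00094340)
s = 12 (s = 4*(2 + 1) = 4*3 = 12)
r*(s + J) = -(12 + 450)/1060 = -1/1060*462 = -231/530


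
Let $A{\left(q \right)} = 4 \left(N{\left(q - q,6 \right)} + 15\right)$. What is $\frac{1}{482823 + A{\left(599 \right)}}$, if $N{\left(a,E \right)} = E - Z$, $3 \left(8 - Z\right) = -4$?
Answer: $\frac{3}{1448609} \approx 2.071 \cdot 10^{-6}$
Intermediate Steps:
$Z = \frac{28}{3}$ ($Z = 8 - - \frac{4}{3} = 8 + \frac{4}{3} = \frac{28}{3} \approx 9.3333$)
$N{\left(a,E \right)} = - \frac{28}{3} + E$ ($N{\left(a,E \right)} = E - \frac{28}{3} = - \frac{28}{3} + E$)
$A{\left(q \right)} = \frac{140}{3}$ ($A{\left(q \right)} = 4 \left(\left(- \frac{28}{3} + 6\right) + 15\right) = 4 \left(- \frac{10}{3} + 15\right) = 4 \cdot \frac{35}{3} = \frac{140}{3}$)
$\frac{1}{482823 + A{\left(599 \right)}} = \frac{1}{482823 + \frac{140}{3}} = \frac{1}{\frac{1448609}{3}} = \frac{3}{1448609}$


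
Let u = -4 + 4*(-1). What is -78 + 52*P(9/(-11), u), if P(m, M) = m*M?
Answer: 2886/11 ≈ 262.36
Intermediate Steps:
u = -8 (u = -4 - 4 = -8)
P(m, M) = M*m
-78 + 52*P(9/(-11), u) = -78 + 52*(-72/(-11)) = -78 + 52*(-72*(-1)/11) = -78 + 52*(-8*(-9/11)) = -78 + 52*(72/11) = -78 + 3744/11 = 2886/11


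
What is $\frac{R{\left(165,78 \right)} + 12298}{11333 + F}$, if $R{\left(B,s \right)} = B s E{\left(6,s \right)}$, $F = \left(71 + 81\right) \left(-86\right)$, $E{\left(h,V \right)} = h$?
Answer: $- \frac{89518}{1739} \approx -51.477$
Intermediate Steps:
$F = -13072$ ($F = 152 \left(-86\right) = -13072$)
$R{\left(B,s \right)} = 6 B s$ ($R{\left(B,s \right)} = B s 6 = 6 B s$)
$\frac{R{\left(165,78 \right)} + 12298}{11333 + F} = \frac{6 \cdot 165 \cdot 78 + 12298}{11333 - 13072} = \frac{77220 + 12298}{-1739} = 89518 \left(- \frac{1}{1739}\right) = - \frac{89518}{1739}$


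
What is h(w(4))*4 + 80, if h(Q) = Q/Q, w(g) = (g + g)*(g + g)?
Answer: 84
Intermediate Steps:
w(g) = 4*g**2 (w(g) = (2*g)*(2*g) = 4*g**2)
h(Q) = 1
h(w(4))*4 + 80 = 1*4 + 80 = 4 + 80 = 84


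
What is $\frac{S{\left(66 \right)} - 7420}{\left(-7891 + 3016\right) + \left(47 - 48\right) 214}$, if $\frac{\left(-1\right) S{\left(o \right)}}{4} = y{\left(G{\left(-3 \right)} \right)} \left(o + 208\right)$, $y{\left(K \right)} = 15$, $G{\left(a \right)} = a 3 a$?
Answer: $\frac{23860}{5089} \approx 4.6885$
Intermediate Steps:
$G{\left(a \right)} = 3 a^{2}$ ($G{\left(a \right)} = 3 a a = 3 a^{2}$)
$S{\left(o \right)} = -12480 - 60 o$ ($S{\left(o \right)} = - 4 \cdot 15 \left(o + 208\right) = - 4 \cdot 15 \left(208 + o\right) = - 4 \left(3120 + 15 o\right) = -12480 - 60 o$)
$\frac{S{\left(66 \right)} - 7420}{\left(-7891 + 3016\right) + \left(47 - 48\right) 214} = \frac{\left(-12480 - 3960\right) - 7420}{\left(-7891 + 3016\right) + \left(47 - 48\right) 214} = \frac{\left(-12480 - 3960\right) - 7420}{-4875 - 214} = \frac{-16440 - 7420}{-4875 - 214} = - \frac{23860}{-5089} = \left(-23860\right) \left(- \frac{1}{5089}\right) = \frac{23860}{5089}$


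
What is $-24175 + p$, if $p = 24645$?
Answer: $470$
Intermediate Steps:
$-24175 + p = -24175 + 24645 = 470$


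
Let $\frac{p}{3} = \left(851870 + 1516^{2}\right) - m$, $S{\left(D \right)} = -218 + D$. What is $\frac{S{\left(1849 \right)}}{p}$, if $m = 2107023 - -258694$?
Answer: $\frac{1631}{2353227} \approx 0.00069309$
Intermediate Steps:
$m = 2365717$ ($m = 2107023 + 258694 = 2365717$)
$p = 2353227$ ($p = 3 \left(\left(851870 + 1516^{2}\right) - 2365717\right) = 3 \left(\left(851870 + 2298256\right) - 2365717\right) = 3 \left(3150126 - 2365717\right) = 3 \cdot 784409 = 2353227$)
$\frac{S{\left(1849 \right)}}{p} = \frac{-218 + 1849}{2353227} = 1631 \cdot \frac{1}{2353227} = \frac{1631}{2353227}$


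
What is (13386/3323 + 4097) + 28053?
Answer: 106847836/3323 ≈ 32154.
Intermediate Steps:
(13386/3323 + 4097) + 28053 = 13627717/3323 + 28053 = 106847836/3323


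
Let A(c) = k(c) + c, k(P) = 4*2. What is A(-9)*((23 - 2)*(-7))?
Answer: 147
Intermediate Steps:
k(P) = 8
A(c) = 8 + c
A(-9)*((23 - 2)*(-7)) = (8 - 9)*((23 - 2)*(-7)) = -21*(-7) = -1*(-147) = 147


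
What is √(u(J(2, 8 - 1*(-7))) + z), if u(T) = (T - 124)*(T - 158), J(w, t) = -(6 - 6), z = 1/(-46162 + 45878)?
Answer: √395053017/142 ≈ 139.97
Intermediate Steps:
z = -1/284 (z = 1/(-284) = -1/284 ≈ -0.0035211)
J(w, t) = 0 (J(w, t) = -1*0 = 0)
u(T) = (-158 + T)*(-124 + T) (u(T) = (-124 + T)*(-158 + T) = (-158 + T)*(-124 + T))
√(u(J(2, 8 - 1*(-7))) + z) = √((19592 + 0² - 282*0) - 1/284) = √((19592 + 0 + 0) - 1/284) = √(19592 - 1/284) = √(5564127/284) = √395053017/142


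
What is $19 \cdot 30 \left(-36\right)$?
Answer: $-20520$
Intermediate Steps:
$19 \cdot 30 \left(-36\right) = 570 \left(-36\right) = -20520$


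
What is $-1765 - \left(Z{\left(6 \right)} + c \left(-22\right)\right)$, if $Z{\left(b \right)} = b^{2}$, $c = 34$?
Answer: $-1053$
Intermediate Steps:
$-1765 - \left(Z{\left(6 \right)} + c \left(-22\right)\right) = -1765 - \left(6^{2} + 34 \left(-22\right)\right) = -1765 - \left(36 - 748\right) = -1765 - -712 = -1765 + 712 = -1053$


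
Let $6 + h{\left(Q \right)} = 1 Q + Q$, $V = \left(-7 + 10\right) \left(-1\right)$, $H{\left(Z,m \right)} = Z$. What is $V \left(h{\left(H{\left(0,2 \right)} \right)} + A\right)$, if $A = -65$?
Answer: $213$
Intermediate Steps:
$V = -3$ ($V = 3 \left(-1\right) = -3$)
$h{\left(Q \right)} = -6 + 2 Q$ ($h{\left(Q \right)} = -6 + \left(1 Q + Q\right) = -6 + \left(Q + Q\right) = -6 + 2 Q$)
$V \left(h{\left(H{\left(0,2 \right)} \right)} + A\right) = - 3 \left(\left(-6 + 2 \cdot 0\right) - 65\right) = - 3 \left(\left(-6 + 0\right) - 65\right) = - 3 \left(-6 - 65\right) = \left(-3\right) \left(-71\right) = 213$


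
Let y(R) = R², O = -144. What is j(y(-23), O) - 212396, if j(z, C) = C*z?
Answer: -288572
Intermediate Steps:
j(y(-23), O) - 212396 = -144*(-23)² - 212396 = -144*529 - 212396 = -76176 - 212396 = -288572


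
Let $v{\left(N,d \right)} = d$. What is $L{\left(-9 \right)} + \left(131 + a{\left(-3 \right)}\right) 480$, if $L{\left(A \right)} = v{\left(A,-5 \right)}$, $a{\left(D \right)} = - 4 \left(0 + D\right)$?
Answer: $68635$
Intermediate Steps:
$a{\left(D \right)} = - 4 D$
$L{\left(A \right)} = -5$
$L{\left(-9 \right)} + \left(131 + a{\left(-3 \right)}\right) 480 = -5 + \left(131 - -12\right) 480 = -5 + \left(131 + 12\right) 480 = -5 + 143 \cdot 480 = -5 + 68640 = 68635$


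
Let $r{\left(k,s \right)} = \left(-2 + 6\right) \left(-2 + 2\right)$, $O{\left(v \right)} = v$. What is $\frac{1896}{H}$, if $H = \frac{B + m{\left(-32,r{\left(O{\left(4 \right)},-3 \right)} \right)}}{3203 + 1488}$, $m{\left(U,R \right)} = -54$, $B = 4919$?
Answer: $\frac{8894136}{4865} \approx 1828.2$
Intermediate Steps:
$r{\left(k,s \right)} = 0$ ($r{\left(k,s \right)} = 4 \cdot 0 = 0$)
$H = \frac{4865}{4691}$ ($H = \frac{4919 - 54}{3203 + 1488} = \frac{4865}{4691} \approx 1.0371$)
$\frac{1896}{H} = \frac{1896}{\frac{4865}{4691}} = 1896 \cdot \frac{4691}{4865} = \frac{8894136}{4865}$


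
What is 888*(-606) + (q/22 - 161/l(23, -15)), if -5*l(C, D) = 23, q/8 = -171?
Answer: -5919707/11 ≈ -5.3816e+5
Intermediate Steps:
q = -1368 (q = 8*(-171) = -1368)
l(C, D) = -23/5 (l(C, D) = -⅕*23 = -23/5)
888*(-606) + (q/22 - 161/l(23, -15)) = 888*(-606) + (-1368/22 - 161/(-23/5)) = -538128 + (-1368*1/22 - 161*(-5/23)) = -538128 + (-684/11 + 35) = -538128 - 299/11 = -5919707/11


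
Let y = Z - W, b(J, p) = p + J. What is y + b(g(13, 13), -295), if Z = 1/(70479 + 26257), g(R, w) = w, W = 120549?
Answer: -11688707615/96736 ≈ -1.2083e+5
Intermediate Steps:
Z = 1/96736 ≈ 1.0337e-5
b(J, p) = J + p
y = -11661428063/96736 (y = 1/96736 - 1*120549 = 1/96736 - 120549 = -11661428063/96736 ≈ -1.2055e+5)
y + b(g(13, 13), -295) = -11661428063/96736 + (13 - 295) = -11661428063/96736 - 282 = -11688707615/96736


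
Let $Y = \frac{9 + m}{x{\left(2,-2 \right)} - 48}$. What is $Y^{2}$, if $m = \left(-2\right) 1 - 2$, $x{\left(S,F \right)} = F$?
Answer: $\frac{1}{100} \approx 0.01$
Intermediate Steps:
$m = -4$ ($m = -2 - 2 = -4$)
$Y = - \frac{1}{10}$ ($Y = \frac{9 - 4}{-2 - 48} = \frac{5}{-50} = 5 \left(- \frac{1}{50}\right) = - \frac{1}{10} \approx -0.1$)
$Y^{2} = \left(- \frac{1}{10}\right)^{2} = \frac{1}{100}$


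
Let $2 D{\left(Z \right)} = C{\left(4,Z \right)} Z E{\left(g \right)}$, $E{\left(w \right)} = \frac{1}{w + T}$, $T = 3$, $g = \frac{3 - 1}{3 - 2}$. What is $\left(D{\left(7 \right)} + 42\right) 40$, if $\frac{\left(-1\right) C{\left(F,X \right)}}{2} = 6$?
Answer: $1344$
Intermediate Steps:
$C{\left(F,X \right)} = -12$ ($C{\left(F,X \right)} = \left(-2\right) 6 = -12$)
$g = 2$ ($g = \frac{2}{1} = 2 \cdot 1 = 2$)
$E{\left(w \right)} = \frac{1}{3 + w}$ ($E{\left(w \right)} = \frac{1}{w + 3} = \frac{1}{3 + w}$)
$D{\left(Z \right)} = - \frac{6 Z}{5}$ ($D{\left(Z \right)} = \frac{- 12 Z \frac{1}{3 + 2}}{2} = \frac{- 12 Z \frac{1}{5}}{2} = \frac{\left(- \frac{12}{5}\right) Z}{2} = - \frac{6 Z}{5}$)
$\left(D{\left(7 \right)} + 42\right) 40 = \left(\left(- \frac{6}{5}\right) 7 + 42\right) 40 = \left(- \frac{42}{5} + 42\right) 40 = \frac{168}{5} \cdot 40 = 1344$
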